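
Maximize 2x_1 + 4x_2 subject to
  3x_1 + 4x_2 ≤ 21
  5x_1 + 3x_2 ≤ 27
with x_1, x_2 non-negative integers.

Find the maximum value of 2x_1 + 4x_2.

20

Relaxing integrality, the LP optimum is 21.00 at (x_1,x_2) = (0, 5.25), which is not an integer point.
(x_1,x_2)=(0,5): 3·0+4·5=20≤21, 5·0+3·5=15≤27, objective 20.
(x_1,x_2)=(1,4): 3·1+4·4=19≤21, 5·1+3·4=17≤27, objective 18.
(x_1,x_2)=(0,4): 3·0+4·4=16≤21, 5·0+3·4=12≤27, objective 16.
The best lattice point is (0,5), giving 20.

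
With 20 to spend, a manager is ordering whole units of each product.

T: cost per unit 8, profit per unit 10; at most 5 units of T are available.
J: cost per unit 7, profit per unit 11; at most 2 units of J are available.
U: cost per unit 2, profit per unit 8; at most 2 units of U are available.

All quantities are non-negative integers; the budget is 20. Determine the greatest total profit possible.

This is a bounded integer knapsack.
U has the best ratio (8/2); taking only U gives at most 2×8 = 16 (stopped by the supply cap of 2).
Mixing does better — 2×J and 2×U: cost 18 ≤ 20, profit 2·11 + 2·8 = 38.

38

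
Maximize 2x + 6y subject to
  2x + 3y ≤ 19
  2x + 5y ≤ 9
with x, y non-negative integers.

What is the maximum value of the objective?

10

(x,y)=(2,1) is feasible, giving 10.
(x,y)=(1,1) is feasible, giving 8.
Maximum is 10 at (x,y)=(2,1).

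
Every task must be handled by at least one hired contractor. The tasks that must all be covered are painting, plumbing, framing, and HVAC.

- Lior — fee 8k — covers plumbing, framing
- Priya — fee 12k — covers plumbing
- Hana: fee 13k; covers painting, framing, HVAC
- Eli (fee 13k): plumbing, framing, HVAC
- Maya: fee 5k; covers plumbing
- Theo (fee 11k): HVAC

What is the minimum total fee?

The greedy cost-per-new-task heuristic would pick Lior and Hana for 21, but a cheaper cover exists.
Choose Hana and Maya: together they cover painting, plumbing, framing, HVAC — every task.
Total fee: 13 + 5 = 18.
No cover costs less than 18.

18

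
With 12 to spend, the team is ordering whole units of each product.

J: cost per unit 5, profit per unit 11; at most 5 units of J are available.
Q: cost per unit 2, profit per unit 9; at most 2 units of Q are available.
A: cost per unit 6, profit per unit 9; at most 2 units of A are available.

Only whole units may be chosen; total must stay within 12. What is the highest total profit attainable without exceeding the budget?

Take 2×J and 1×Q: cost 12 ≤ 12, profit 2·11 + 1·9 = 31.
No other integer combination yields more.

31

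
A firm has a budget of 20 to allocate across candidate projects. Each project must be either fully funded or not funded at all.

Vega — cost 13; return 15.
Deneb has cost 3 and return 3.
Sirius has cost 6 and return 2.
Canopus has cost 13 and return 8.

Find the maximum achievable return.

Allowing fractional choices, the relaxed optimum would be about 20.5, but projects are indivisible.
Vega + Sirius: cost 13 + 6 = 19 ≤ 20, return 15 + 2 = 17.
Vega + Deneb: cost 13 + 3 = 16 ≤ 20, return 15 + 3 = 18.
Vega: cost 13 ≤ 20, return 15.
Best is Vega and Deneb with total return 18.

18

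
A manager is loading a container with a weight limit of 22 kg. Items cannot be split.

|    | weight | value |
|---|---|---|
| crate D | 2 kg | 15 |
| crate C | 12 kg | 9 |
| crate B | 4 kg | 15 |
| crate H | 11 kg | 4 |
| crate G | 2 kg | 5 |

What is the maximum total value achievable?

44

crate D + crate C + crate B: weight 2 + 12 + 4 = 18 ≤ 22, value 15 + 9 + 15 = 39.
crate D + crate C + crate B + crate G: weight 2 + 12 + 4 + 2 = 20 ≤ 22, value 15 + 9 + 15 + 5 = 44.
Best is crate D, crate C, crate B, and crate G with total value 44.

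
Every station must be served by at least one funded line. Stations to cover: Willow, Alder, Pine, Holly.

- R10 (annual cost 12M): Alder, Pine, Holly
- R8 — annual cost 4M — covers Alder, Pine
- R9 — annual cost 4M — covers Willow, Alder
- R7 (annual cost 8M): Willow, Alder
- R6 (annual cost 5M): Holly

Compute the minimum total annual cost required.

13

This is a weighted set-cover instance.
Choose R8, R9, and R6: together they cover Willow, Alder, Pine, Holly — every station.
Total annual cost: 4 + 4 + 5 = 13.
No cover costs less than 13.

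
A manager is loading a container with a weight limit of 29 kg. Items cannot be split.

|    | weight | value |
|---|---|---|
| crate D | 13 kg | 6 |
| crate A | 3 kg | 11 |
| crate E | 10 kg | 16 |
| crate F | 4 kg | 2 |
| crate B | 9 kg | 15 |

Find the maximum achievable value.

44

Allowing fractional choices, the relaxed optimum would be about 45.4, but items are indivisible.
crate A + crate E + crate B: weight 3 + 10 + 9 = 22 ≤ 29, value 11 + 16 + 15 = 42.
crate A + crate E + crate F + crate B: weight 3 + 10 + 4 + 9 = 26 ≤ 29, value 11 + 16 + 2 + 15 = 44.
Best is crate A, crate E, crate F, and crate B with total value 44.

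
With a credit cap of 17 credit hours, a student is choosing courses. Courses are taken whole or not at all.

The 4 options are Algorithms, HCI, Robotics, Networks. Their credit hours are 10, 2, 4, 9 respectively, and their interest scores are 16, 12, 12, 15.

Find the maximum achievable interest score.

Allowing fractional choices, the relaxed optimum would be about 42.2, but courses are indivisible.
HCI + Robotics + Networks: credit hours 2 + 4 + 9 = 15 ≤ 17, interest score 12 + 12 + 15 = 39.
Algorithms + HCI + Robotics: credit hours 10 + 2 + 4 = 16 ≤ 17, interest score 16 + 12 + 12 = 40.
Best is Algorithms, HCI, and Robotics with total interest score 40.

40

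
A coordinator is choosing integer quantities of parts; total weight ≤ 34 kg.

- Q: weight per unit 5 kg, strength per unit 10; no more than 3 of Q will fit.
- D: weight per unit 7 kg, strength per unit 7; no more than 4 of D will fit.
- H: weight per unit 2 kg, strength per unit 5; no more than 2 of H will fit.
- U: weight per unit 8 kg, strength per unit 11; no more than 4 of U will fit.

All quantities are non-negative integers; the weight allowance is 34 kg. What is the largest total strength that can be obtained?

Take 3×Q, 1×D, 2×H, and 1×U: weight 34 ≤ 34, strength 3·10 + 1·7 + 2·5 + 1·11 = 58.
H has the best ratio (5/2) and is taken to its limit of 2; remaining capacity is filled optimally with the others.

58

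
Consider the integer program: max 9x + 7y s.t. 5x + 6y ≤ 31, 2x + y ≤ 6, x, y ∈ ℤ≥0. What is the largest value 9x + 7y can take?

Relaxing integrality, the LP optimum is 38.43 at (x,y) = (0.714, 4.57), which is not an integer point.
(x,y)=(1,4): 5·1+6·4=29≤31, 2·1+1·4=6≤6, objective 37.
(x,y)=(0,5): 5·0+6·5=30≤31, 2·0+1·5=5≤6, objective 35.
(x,y)=(1,3): 5·1+6·3=23≤31, 2·1+1·3=5≤6, objective 30.
Maximum is 37 at (x,y)=(1,4).

37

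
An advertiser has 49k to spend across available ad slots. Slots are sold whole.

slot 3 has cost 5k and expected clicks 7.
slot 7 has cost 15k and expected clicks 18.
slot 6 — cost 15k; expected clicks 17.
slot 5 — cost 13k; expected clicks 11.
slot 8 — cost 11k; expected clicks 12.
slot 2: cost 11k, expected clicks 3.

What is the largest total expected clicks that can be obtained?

54

Allowing fractional choices, the relaxed optimum would be about 56.5, but ad slots are indivisible.
slot 3 + slot 7 + slot 6 + slot 8: cost 5 + 15 + 15 + 11 = 46 ≤ 49, expected clicks 7 + 18 + 17 + 12 = 54.
slot 3 + slot 7 + slot 6 + slot 5: cost 5 + 15 + 15 + 13 = 48 ≤ 49, expected clicks 7 + 18 + 17 + 11 = 53.
slot 3 + slot 7 + slot 5 + slot 8: cost 5 + 15 + 13 + 11 = 44 ≤ 49, expected clicks 7 + 18 + 11 + 12 = 48.
Best is slot 3, slot 7, slot 6, and slot 8 with total expected clicks 54.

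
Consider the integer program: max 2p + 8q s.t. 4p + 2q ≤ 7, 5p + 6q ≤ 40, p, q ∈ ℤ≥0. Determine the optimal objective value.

24

Relaxing integrality, the LP optimum is 28.00 at (p,q) = (0, 3.5), which is not an integer point.
(p,q)=(0,3): 4·0+2·3=6≤7, 5·0+6·3=18≤40, objective 24.
(p,q)=(0,2): 4·0+2·2=4≤7, 5·0+6·2=12≤40, objective 16.
The best lattice point is (0,3), giving 24.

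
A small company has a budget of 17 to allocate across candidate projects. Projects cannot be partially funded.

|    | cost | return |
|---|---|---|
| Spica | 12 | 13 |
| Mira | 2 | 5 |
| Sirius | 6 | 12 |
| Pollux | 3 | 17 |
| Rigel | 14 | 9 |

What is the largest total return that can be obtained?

Treat it as a binary knapsack problem.
Allowing fractional choices, the relaxed optimum would be about 40.5, but projects are indivisible.
Mira + Sirius + Pollux: cost 2 + 6 + 3 = 11 ≤ 17, return 5 + 12 + 17 = 34.
Spica + Mira + Pollux: cost 12 + 2 + 3 = 17 ≤ 17, return 13 + 5 + 17 = 35.
Spica + Pollux: cost 12 + 3 = 15 ≤ 17, return 13 + 17 = 30.
Best is Spica, Mira, and Pollux with total return 35.

35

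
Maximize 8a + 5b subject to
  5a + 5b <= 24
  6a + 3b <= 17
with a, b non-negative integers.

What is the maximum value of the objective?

The continuous relaxation peaks at (0.867, 3.93) with value 26.60; rounding to a feasible lattice point costs some objective.
(a,b)=(1,3): 5·1+5·3=20≤24, 6·1+3·3=15≤17, objective 23.
(a,b)=(0,4): 5·0+5·4=20≤24, 6·0+3·4=12≤17, objective 20.
(a,b)=(1,2): 5·1+5·2=15≤24, 6·1+3·2=12≤17, objective 18.
(a,b)=(0,3): 5·0+5·3=15≤24, 6·0+3·3=9≤17, objective 15.
Maximum is 23 at (a,b)=(1,3).

23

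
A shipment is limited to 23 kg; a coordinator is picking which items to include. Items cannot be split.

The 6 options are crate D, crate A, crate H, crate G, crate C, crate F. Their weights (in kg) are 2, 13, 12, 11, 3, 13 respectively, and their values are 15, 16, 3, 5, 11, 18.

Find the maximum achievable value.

44

Take crate D, crate C, and crate F: weight 2 + 3 + 13 = 18 ≤ 23, value 15 + 11 + 18 = 44.
No other feasible combination does better.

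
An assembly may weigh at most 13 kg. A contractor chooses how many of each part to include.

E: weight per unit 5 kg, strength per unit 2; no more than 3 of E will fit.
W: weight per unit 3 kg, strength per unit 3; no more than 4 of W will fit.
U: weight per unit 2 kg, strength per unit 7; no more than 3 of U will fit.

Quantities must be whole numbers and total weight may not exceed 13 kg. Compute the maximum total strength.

27

2×W and 3×U: weight 12 ≤ 13, strength 2·3 + 3·7 = 27.
1×W and 3×U: weight 9 ≤ 13, strength 1·3 + 3·7 = 24.
Best is 27.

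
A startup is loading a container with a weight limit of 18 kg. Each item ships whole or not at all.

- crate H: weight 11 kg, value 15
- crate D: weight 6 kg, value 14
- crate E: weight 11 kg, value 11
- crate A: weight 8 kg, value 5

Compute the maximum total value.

crate H + crate D: weight 11 + 6 = 17 ≤ 18, value 15 + 14 = 29.
crate D + crate A: weight 6 + 8 = 14 ≤ 18, value 14 + 5 = 19.
crate D + crate E: weight 6 + 11 = 17 ≤ 18, value 14 + 11 = 25.
Best is crate H and crate D with total value 29.

29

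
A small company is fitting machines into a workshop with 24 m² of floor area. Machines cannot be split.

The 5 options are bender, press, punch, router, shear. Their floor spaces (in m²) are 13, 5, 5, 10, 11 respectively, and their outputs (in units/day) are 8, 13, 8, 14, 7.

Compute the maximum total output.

35

Take press, punch, and router: floor space 5 + 5 + 10 = 20 ≤ 24, output 13 + 8 + 14 = 35.
No other feasible combination does better.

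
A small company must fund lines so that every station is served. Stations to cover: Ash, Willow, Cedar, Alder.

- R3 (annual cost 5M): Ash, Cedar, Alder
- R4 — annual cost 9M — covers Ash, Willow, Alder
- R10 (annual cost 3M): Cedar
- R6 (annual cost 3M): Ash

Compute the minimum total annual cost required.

12

Choose R4 and R10: together they cover Ash, Willow, Cedar, Alder — every station.
Total annual cost: 9 + 3 = 12.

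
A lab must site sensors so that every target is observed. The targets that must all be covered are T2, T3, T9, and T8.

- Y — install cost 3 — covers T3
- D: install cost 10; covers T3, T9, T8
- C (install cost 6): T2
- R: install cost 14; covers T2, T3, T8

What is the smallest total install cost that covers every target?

16

The greedy cost-per-new-target heuristic would pick Y, D, and C for 19, but a cheaper cover exists.
Choose D and C: together they cover T2, T3, T9, T8 — every target.
Total install cost: 10 + 6 = 16.
No cover costs less than 16.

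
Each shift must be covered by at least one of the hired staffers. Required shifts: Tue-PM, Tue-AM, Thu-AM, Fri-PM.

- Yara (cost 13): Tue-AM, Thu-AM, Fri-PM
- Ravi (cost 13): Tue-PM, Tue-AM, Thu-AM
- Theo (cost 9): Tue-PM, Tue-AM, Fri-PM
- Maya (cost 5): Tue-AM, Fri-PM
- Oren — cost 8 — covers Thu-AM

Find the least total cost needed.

17

The greedy cost-per-new-shift heuristic would pick Maya and Ravi for 18, but a cheaper cover exists.
Choose Theo and Oren: together they cover Tue-PM, Tue-AM, Thu-AM, Fri-PM — every shift.
Total cost: 9 + 8 = 17.
No cover costs less than 17.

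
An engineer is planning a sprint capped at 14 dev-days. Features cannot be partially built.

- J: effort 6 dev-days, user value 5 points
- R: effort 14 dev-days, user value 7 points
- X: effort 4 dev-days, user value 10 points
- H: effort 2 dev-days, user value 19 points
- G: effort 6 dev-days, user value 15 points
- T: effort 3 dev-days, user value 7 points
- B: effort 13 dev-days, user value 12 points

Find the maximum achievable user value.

H + G + T: effort 2 + 6 + 3 = 11 ≤ 14, user value 19 + 15 + 7 = 41.
X + H + G: effort 4 + 2 + 6 = 12 ≤ 14, user value 10 + 19 + 15 = 44.
Best is X, H, and G with total user value 44.

44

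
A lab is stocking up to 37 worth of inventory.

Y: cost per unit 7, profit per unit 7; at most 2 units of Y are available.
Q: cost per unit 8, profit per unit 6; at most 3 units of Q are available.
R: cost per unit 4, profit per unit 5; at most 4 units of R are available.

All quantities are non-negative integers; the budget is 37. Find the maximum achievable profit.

This is a bounded integer knapsack.
1×Y, 2×Q, and 3×R: cost 35 ≤ 37, profit 1·7 + 2·6 + 3·5 = 34.
2×Y, 1×Q, and 3×R: cost 34 ≤ 37, profit 2·7 + 1·6 + 3·5 = 35.
Best is 35.

35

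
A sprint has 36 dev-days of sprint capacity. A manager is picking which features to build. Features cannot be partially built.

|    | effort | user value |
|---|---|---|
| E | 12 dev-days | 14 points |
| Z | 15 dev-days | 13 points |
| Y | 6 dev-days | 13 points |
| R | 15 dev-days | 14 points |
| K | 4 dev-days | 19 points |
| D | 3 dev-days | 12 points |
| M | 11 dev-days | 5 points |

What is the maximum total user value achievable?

This is an integer program with binary decision variables.
Take E, Y, K, D, and M: effort 12 + 6 + 4 + 3 + 11 = 36 ≤ 36, user value 14 + 13 + 19 + 12 + 5 = 63.
No other feasible combination does better.

63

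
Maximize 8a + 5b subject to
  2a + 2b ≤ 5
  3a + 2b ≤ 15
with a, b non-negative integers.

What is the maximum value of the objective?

Relaxing integrality, the LP optimum is 20.00 at (a,b) = (2.5, 0), which is not an integer point.
(a,b)=(2,0) is feasible, giving 16.
(a,b)=(1,1) is feasible, giving 13.
(a,b)=(1,0) is feasible, giving 8.
No feasible integer point exceeds 16.

16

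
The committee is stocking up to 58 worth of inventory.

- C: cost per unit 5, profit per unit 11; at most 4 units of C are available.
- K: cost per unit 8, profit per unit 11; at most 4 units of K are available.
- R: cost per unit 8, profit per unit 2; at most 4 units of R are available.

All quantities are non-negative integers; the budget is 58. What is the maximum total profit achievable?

88

This is a bounded integer knapsack.
C has the best ratio (11/5); taking only C gives at most 4×11 = 44 (stopped by the supply cap of 4).
Mixing does better — 4×C and 4×K: cost 52 ≤ 58, profit 4·11 + 4·11 = 88.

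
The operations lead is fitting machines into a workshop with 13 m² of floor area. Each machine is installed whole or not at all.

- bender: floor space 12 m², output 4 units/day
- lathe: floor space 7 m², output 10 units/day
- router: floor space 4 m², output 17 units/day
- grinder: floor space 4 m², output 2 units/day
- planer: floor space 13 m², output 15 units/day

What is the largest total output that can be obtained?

Take lathe and router: floor space 7 + 4 = 11 ≤ 13, output 10 + 17 = 27.
No other feasible combination does better.

27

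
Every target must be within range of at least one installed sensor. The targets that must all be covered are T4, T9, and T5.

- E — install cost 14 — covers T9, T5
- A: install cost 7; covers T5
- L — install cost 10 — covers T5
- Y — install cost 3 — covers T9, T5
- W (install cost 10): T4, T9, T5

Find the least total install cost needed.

The greedy cost-per-new-target heuristic would pick Y and W for 13, but a cheaper cover exists.
W alone covers T4, T9, T5 — every target.
Total install cost: 10.
No cover costs less than 10.

10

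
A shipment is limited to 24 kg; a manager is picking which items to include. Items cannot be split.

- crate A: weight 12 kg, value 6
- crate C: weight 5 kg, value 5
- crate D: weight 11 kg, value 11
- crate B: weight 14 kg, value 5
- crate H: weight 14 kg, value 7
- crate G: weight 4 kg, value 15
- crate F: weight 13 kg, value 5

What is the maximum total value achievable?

Treat it as a binary knapsack problem.
Allowing fractional choices, the relaxed optimum would be about 33.0, but items are indivisible.
crate C + crate H + crate G: weight 5 + 14 + 4 = 23 ≤ 24, value 5 + 7 + 15 = 27.
crate C + crate D + crate G: weight 5 + 11 + 4 = 20 ≤ 24, value 5 + 11 + 15 = 31.
Best is crate C, crate D, and crate G with total value 31.

31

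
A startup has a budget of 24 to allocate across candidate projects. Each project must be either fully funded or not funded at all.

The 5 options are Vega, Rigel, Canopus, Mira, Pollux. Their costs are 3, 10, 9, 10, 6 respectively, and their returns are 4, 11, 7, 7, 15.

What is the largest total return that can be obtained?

This is an integer program with binary decision variables.
Allowing fractional choices, the relaxed optimum would be about 33.9, but projects are indivisible.
Vega + Canopus + Pollux: cost 3 + 9 + 6 = 18 ≤ 24, return 4 + 7 + 15 = 26.
Rigel + Pollux: cost 10 + 6 = 16 ≤ 24, return 11 + 15 = 26.
Vega + Rigel + Pollux: cost 3 + 10 + 6 = 19 ≤ 24, return 4 + 11 + 15 = 30.
Best is Vega, Rigel, and Pollux with total return 30.

30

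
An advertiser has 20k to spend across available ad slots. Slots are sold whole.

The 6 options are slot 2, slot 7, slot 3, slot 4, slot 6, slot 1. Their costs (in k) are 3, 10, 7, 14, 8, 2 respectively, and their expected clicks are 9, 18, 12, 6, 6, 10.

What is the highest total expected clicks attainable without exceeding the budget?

40

Treat it as a binary knapsack problem.
Allowing fractional choices, the relaxed optimum would be about 45.6, but ad slots are indivisible.
slot 7 + slot 3 + slot 1: cost 10 + 7 + 2 = 19 ≤ 20, expected clicks 18 + 12 + 10 = 40.
slot 2 + slot 7 + slot 3: cost 3 + 10 + 7 = 20 ≤ 20, expected clicks 9 + 18 + 12 = 39.
slot 2 + slot 7 + slot 1: cost 3 + 10 + 2 = 15 ≤ 20, expected clicks 9 + 18 + 10 = 37.
Best is slot 7, slot 3, and slot 1 with total expected clicks 40.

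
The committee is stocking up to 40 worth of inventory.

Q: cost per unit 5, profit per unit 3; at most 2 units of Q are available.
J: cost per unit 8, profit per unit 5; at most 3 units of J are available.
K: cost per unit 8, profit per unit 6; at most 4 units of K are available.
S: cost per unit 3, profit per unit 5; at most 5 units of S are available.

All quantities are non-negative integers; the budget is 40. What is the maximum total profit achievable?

This is a bounded integer knapsack.
1×J, 2×K, and 5×S: cost 39 ≤ 40, profit 1·5 + 2·6 + 5·5 = 42.
3×K and 5×S: cost 39 ≤ 40, profit 3·6 + 5·5 = 43.
Best is 43.

43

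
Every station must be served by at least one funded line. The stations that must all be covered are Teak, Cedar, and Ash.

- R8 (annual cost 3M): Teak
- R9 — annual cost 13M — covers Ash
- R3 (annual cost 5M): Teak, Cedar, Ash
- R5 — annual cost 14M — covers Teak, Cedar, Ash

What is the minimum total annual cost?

5

R3 alone covers Teak, Cedar, Ash — every station.
Total annual cost: 5.
No cover costs less than 5.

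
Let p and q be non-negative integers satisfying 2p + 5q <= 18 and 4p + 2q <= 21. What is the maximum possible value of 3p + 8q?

(p,q)=(4,2): 2·4+5·2=18≤18, 4·4+2·2=20≤21, objective 28.
(p,q)=(1,3): 2·1+5·3=17≤18, 4·1+2·3=10≤21, objective 27.
(p,q)=(3,2): 2·3+5·2=16≤18, 4·3+2·2=16≤21, objective 25.
No feasible integer point exceeds 28.

28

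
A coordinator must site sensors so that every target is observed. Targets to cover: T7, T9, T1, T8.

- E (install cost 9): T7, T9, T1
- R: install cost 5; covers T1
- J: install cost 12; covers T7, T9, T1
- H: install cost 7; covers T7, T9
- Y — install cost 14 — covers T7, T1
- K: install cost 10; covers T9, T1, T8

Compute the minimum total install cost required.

17

This is a weighted set-cover instance.
The greedy cost-per-new-target heuristic would pick E and K for 19, but a cheaper cover exists.
Choose H and K: together they cover T7, T9, T1, T8 — every target.
Total install cost: 7 + 10 = 17.
No cover costs less than 17.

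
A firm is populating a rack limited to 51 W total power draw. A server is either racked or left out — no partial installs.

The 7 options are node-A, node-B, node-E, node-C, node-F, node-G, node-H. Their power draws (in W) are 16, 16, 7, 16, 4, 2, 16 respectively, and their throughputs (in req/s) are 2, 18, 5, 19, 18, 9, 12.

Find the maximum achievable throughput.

Allowing fractional choices, the relaxed optimum would be about 73.8, but servers are indivisible.
node-B + node-E + node-C + node-F + node-G: power draw 16 + 7 + 16 + 4 + 2 = 45 ≤ 51, throughput 18 + 5 + 19 + 18 + 9 = 69.
node-B + node-C + node-F + node-G: power draw 16 + 16 + 4 + 2 = 38 ≤ 51, throughput 18 + 19 + 18 + 9 = 64.
Best is node-B, node-E, node-C, node-F, and node-G with total throughput 69.

69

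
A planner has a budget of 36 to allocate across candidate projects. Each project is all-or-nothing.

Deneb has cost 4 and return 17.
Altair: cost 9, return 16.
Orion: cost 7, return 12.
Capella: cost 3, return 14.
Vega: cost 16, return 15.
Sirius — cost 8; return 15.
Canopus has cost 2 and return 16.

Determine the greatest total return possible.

90

Deneb + Altair + Capella + Sirius + Canopus: cost 4 + 9 + 3 + 8 + 2 = 26 ≤ 36, return 17 + 16 + 14 + 15 + 16 = 78.
Deneb + Altair + Orion + Capella + Sirius + Canopus: cost 4 + 9 + 7 + 3 + 8 + 2 = 33 ≤ 36, return 17 + 16 + 12 + 14 + 15 + 16 = 90.
Best is Deneb, Altair, Orion, Capella, Sirius, and Canopus with total return 90.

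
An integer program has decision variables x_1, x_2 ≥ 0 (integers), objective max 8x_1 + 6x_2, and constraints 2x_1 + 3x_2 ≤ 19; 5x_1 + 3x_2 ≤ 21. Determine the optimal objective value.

The continuous relaxation peaks at (0.667, 5.89) with value 40.67; rounding to a feasible lattice point costs some objective.
(x_1,x_2)=(1,5): 2·1+3·5=17≤19, 5·1+3·5=20≤21, objective 38.
(x_1,x_2)=(0,6): 2·0+3·6=18≤19, 5·0+3·6=18≤21, objective 36.
(x_1,x_2)=(1,4): 2·1+3·4=14≤19, 5·1+3·4=17≤21, objective 32.
(x_1,x_2)=(0,5): 2·0+3·5=15≤19, 5·0+3·5=15≤21, objective 30.
Maximum is 38 at (x_1,x_2)=(1,5).

38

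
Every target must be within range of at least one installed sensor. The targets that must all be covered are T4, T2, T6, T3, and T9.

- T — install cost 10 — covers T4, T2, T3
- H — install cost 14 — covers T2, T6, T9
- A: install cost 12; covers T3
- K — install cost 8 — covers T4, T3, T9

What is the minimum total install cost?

This is a weighted set-cover instance.
Choose H and K: together they cover T4, T2, T6, T3, T9 — every target.
Total install cost: 14 + 8 = 22.
No cover costs less than 22.

22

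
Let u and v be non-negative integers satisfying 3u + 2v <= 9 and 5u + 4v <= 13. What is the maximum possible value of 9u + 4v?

(u,v)=(2,0): 3·2+2·0=6≤9, 5·2+4·0=10≤13, objective 18.
(u,v)=(1,1): 3·1+2·1=5≤9, 5·1+4·1=9≤13, objective 13.
(u,v)=(1,0): 3·1+2·0=3≤9, 5·1+4·0=5≤13, objective 9.
Maximum is 18 at (u,v)=(2,0).

18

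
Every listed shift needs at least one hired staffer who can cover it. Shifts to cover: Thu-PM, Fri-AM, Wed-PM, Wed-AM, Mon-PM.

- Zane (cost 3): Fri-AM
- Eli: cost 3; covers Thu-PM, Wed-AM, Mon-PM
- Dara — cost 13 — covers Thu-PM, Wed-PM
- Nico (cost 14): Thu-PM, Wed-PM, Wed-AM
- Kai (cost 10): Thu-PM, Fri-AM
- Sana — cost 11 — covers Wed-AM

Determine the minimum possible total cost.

Choose Zane, Eli, and Dara: together they cover Thu-PM, Fri-AM, Wed-PM, Wed-AM, Mon-PM — every shift.
Total cost: 3 + 3 + 13 = 19.

19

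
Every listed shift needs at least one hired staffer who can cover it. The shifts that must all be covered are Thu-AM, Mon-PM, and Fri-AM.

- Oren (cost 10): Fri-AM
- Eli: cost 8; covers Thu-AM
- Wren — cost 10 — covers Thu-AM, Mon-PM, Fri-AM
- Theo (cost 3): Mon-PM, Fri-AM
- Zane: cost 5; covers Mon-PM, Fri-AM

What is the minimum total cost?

10

This is a weighted set-cover instance.
Wren alone covers Thu-AM, Mon-PM, Fri-AM — every shift.
Total cost: 10.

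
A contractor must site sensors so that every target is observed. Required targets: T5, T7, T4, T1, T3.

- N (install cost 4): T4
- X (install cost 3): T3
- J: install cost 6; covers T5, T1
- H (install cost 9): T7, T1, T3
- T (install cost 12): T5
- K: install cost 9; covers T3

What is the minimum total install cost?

19

This is a weighted set-cover instance.
Choose N, J, and H: together they cover T5, T7, T4, T1, T3 — every target.
Total install cost: 4 + 6 + 9 = 19.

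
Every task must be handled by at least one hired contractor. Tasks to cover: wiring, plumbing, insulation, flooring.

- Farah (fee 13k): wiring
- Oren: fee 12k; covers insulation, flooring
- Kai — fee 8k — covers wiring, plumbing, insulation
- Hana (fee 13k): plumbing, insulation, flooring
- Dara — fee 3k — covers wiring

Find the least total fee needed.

16

The greedy cost-per-new-task heuristic would pick Kai and Oren for 20, but a cheaper cover exists.
Choose Hana and Dara: together they cover wiring, plumbing, insulation, flooring — every task.
Total fee: 13 + 3 = 16.
No cover costs less than 16.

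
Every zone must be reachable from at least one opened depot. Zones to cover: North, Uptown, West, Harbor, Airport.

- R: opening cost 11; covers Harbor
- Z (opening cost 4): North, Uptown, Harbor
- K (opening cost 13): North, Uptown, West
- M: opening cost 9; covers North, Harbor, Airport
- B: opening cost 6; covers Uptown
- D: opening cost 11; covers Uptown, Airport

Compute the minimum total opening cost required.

22

This is a weighted set-cover instance.
The greedy cost-per-new-zone heuristic would pick Z, M, and K for 26, but a cheaper cover exists.
Choose K and M: together they cover North, Uptown, West, Harbor, Airport — every zone.
Total opening cost: 13 + 9 = 22.
No cover costs less than 22.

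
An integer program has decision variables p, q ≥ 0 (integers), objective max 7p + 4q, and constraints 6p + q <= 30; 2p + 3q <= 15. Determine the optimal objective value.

The continuous relaxation peaks at (4.69, 1.88) with value 40.31; rounding to a feasible lattice point costs some objective.
(p,q)=(4,2): 6·4+1·2=26≤30, 2·4+3·2=14≤15, objective 36.
(p,q)=(5,0): 6·5+1·0=30≤30, 2·5+3·0=10≤15, objective 35.
(p,q)=(3,3): 6·3+1·3=21≤30, 2·3+3·3=15≤15, objective 33.
No feasible integer point exceeds 36.

36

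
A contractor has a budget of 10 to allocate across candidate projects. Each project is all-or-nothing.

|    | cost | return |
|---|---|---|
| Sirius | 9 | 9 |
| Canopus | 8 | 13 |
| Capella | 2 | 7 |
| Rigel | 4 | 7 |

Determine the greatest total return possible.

Treat it as a binary knapsack problem.
Take Canopus and Capella: cost 8 + 2 = 10 ≤ 10, return 13 + 7 = 20.
No other feasible combination does better.

20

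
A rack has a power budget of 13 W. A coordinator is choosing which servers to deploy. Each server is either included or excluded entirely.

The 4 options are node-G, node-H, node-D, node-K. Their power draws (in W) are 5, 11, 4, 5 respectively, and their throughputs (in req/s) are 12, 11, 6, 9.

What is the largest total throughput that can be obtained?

This is an integer program with binary decision variables.
Allowing fractional choices, the relaxed optimum would be about 25.5, but servers are indivisible.
node-D + node-K: power draw 4 + 5 = 9 ≤ 13, throughput 6 + 9 = 15.
node-G + node-K: power draw 5 + 5 = 10 ≤ 13, throughput 12 + 9 = 21.
node-G + node-D: power draw 5 + 4 = 9 ≤ 13, throughput 12 + 6 = 18.
Best is node-G and node-K with total throughput 21.

21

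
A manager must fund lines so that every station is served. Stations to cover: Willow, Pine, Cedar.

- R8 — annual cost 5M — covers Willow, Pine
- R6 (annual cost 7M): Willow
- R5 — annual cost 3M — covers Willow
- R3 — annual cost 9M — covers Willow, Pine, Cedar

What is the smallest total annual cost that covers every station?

R3 alone covers Willow, Pine, Cedar — every station.
Total annual cost: 9.

9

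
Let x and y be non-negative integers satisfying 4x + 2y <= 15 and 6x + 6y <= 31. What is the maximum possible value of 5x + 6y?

30

The continuous relaxation peaks at (0, 5.17) with value 31.00; rounding to a feasible lattice point costs some objective.
(x,y)=(0,5) is feasible, giving 30.
(x,y)=(1,4) is feasible, giving 29.
(x,y)=(0,4) is feasible, giving 24.
Maximum is 30 at (x,y)=(0,5).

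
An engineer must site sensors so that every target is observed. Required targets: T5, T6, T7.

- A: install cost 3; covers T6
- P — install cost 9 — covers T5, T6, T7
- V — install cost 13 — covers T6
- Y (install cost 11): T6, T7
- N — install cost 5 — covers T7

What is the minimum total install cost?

This is an integer covering problem.
The greedy cost-per-new-target heuristic would pick A and P for 12, but a cheaper cover exists.
P alone covers T5, T6, T7 — every target.
Total install cost: 9.
No cover costs less than 9.

9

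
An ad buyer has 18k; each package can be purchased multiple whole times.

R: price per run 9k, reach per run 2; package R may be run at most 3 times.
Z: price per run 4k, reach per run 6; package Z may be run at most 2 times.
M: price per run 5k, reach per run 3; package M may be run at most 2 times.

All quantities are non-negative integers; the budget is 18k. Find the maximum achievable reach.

18

Z has the best ratio (6/4); taking only Z gives at most 2×6 = 12 (stopped by the supply cap of 2).
Mixing does better — 2×Z and 2×M: price 18 ≤ 18, reach 2·6 + 2·3 = 18.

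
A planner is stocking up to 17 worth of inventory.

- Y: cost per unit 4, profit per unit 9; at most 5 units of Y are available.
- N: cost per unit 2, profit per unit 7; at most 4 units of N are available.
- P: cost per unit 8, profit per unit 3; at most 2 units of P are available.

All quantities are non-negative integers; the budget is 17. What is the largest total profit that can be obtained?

46

N has the best ratio (7/2); taking only N gives at most 4×7 = 28 (stopped by the supply cap of 4).
Mixing does better — 2×Y and 4×N: cost 16 ≤ 17, profit 2·9 + 4·7 = 46.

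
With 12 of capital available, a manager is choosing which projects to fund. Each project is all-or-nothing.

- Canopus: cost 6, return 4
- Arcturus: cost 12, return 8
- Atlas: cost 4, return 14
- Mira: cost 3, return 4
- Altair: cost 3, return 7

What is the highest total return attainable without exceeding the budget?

25

Atlas + Altair: cost 4 + 3 = 7 ≤ 12, return 14 + 7 = 21.
Atlas + Mira + Altair: cost 4 + 3 + 3 = 10 ≤ 12, return 14 + 4 + 7 = 25.
Best is Atlas, Mira, and Altair with total return 25.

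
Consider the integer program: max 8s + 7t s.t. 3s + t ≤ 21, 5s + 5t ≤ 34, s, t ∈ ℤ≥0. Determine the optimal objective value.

48

Relaxing integrality, the LP optimum is 54.40 at (s,t) = (6.8, 0), which is not an integer point.
(s,t)=(6,0): 3·6+1·0=18≤21, 5·6+5·0=30≤34, objective 48.
(s,t)=(5,1): 3·5+1·1=16≤21, 5·5+5·1=30≤34, objective 47.
(s,t)=(5,0): 3·5+1·0=15≤21, 5·5+5·0=25≤34, objective 40.
Maximum is 48 at (s,t)=(6,0).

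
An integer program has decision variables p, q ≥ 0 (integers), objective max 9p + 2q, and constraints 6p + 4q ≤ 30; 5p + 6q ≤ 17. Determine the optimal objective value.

27

(p,q)=(3,0) is feasible, giving 27.
(p,q)=(2,1) is feasible, giving 20.
Maximum is 27 at (p,q)=(3,0).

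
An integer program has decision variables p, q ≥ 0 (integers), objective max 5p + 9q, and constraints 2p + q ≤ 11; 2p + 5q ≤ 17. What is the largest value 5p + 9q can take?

(p,q)=(5,1): 2·5+1·1=11≤11, 2·5+5·1=15≤17, objective 34.
(p,q)=(3,2): 2·3+1·2=8≤11, 2·3+5·2=16≤17, objective 33.
No feasible integer point exceeds 34.

34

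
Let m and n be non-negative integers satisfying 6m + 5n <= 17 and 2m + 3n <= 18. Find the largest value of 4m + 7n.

21

(m,n)=(0,3) is feasible, giving 21.
(m,n)=(1,2) is feasible, giving 18.
(m,n)=(0,2) is feasible, giving 14.
Maximum is 21 at (m,n)=(0,3).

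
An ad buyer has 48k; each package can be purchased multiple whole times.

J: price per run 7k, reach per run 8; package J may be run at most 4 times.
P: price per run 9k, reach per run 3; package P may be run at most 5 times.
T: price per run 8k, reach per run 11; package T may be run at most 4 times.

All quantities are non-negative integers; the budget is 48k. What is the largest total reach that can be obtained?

This is a bounded integer knapsack.
3×J and 3×T: price 45 ≤ 48, reach 3·8 + 3·11 = 57.
2×J and 4×T: price 46 ≤ 48, reach 2·8 + 4·11 = 60.
Best is 60.

60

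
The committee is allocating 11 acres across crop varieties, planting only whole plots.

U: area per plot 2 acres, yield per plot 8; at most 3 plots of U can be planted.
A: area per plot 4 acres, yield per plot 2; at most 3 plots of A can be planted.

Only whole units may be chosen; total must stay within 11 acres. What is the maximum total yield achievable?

26

Take 3×U and 1×A: area 10 ≤ 11, yield 3·8 + 1·2 = 26.
U has the best ratio (8/2) and is taken to its limit of 3; remaining capacity is filled optimally with the others.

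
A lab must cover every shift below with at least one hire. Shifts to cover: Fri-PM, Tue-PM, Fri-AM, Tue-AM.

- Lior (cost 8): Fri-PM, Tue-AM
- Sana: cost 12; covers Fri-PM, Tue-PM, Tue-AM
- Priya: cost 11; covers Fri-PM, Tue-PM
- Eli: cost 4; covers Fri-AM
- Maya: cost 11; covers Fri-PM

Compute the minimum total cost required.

This is an integer covering problem.
The greedy cost-per-new-shift heuristic would pick Lior, Eli, and Priya for 23, but a cheaper cover exists.
Choose Sana and Eli: together they cover Fri-PM, Tue-PM, Fri-AM, Tue-AM — every shift.
Total cost: 12 + 4 = 16.
No cover costs less than 16.

16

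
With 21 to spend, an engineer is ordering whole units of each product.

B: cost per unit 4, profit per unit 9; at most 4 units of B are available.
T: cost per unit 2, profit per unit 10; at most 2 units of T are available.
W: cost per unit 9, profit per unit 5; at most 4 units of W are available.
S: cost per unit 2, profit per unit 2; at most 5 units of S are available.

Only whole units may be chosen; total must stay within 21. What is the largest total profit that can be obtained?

T has the best ratio (10/2); taking only T gives at most 2×10 = 20 (stopped by the supply cap of 2).
Mixing does better — 4×B and 2×T: cost 20 ≤ 21, profit 4·9 + 2·10 = 56.

56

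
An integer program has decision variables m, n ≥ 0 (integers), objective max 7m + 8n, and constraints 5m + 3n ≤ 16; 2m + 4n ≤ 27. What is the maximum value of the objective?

(m,n)=(0,5): 5·0+3·5=15≤16, 2·0+4·5=20≤27, objective 40.
(m,n)=(0,4): 5·0+3·4=12≤16, 2·0+4·4=16≤27, objective 32.
The best lattice point is (0,5), giving 40.

40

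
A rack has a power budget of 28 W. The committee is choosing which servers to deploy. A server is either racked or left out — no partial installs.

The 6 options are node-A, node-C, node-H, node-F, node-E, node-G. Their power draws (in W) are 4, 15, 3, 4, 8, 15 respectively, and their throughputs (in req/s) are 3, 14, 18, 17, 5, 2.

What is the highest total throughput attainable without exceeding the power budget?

This is a 0-1 knapsack instance.
node-A + node-C + node-H + node-F: power draw 4 + 15 + 3 + 4 = 26 ≤ 28, throughput 3 + 14 + 18 + 17 = 52.
node-C + node-H + node-F: power draw 15 + 3 + 4 = 22 ≤ 28, throughput 14 + 18 + 17 = 49.
Best is node-A, node-C, node-H, and node-F with total throughput 52.

52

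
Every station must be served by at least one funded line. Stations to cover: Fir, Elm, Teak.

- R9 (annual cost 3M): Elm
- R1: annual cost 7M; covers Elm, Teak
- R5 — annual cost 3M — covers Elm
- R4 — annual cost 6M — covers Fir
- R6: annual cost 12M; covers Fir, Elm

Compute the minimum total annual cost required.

The greedy cost-per-new-station heuristic would pick R9, R4, and R1 for 16, but a cheaper cover exists.
Choose R1 and R4: together they cover Fir, Elm, Teak — every station.
Total annual cost: 7 + 6 = 13.
No cover costs less than 13.

13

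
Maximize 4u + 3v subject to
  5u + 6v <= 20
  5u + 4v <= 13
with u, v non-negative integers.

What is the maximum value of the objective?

(u,v)=(1,2) is feasible, giving 10.
(u,v)=(0,3) is feasible, giving 9.
(u,v)=(2,0) is feasible, giving 8.
The best lattice point is (1,2), giving 10.

10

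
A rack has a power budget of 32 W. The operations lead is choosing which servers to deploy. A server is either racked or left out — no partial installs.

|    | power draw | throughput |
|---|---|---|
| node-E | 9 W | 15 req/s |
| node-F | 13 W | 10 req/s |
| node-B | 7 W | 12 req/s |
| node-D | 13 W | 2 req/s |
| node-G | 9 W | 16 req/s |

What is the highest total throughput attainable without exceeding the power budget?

43

Allowing fractional choices, the relaxed optimum would be about 48.4, but servers are indivisible.
node-E + node-B + node-G: power draw 9 + 7 + 9 = 25 ≤ 32, throughput 15 + 12 + 16 = 43.
node-E + node-F + node-G: power draw 9 + 13 + 9 = 31 ≤ 32, throughput 15 + 10 + 16 = 41.
node-F + node-B + node-G: power draw 13 + 7 + 9 = 29 ≤ 32, throughput 10 + 12 + 16 = 38.
Best is node-E, node-B, and node-G with total throughput 43.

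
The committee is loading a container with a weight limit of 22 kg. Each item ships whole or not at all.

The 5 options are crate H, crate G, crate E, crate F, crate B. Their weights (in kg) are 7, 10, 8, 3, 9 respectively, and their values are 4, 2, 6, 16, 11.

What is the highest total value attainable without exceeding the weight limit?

33

Allowing fractional choices, the relaxed optimum would be about 34.1, but items are indivisible.
crate G + crate F + crate B: weight 10 + 3 + 9 = 22 ≤ 22, value 2 + 16 + 11 = 29.
crate E + crate F + crate B: weight 8 + 3 + 9 = 20 ≤ 22, value 6 + 16 + 11 = 33.
crate H + crate F + crate B: weight 7 + 3 + 9 = 19 ≤ 22, value 4 + 16 + 11 = 31.
Best is crate E, crate F, and crate B with total value 33.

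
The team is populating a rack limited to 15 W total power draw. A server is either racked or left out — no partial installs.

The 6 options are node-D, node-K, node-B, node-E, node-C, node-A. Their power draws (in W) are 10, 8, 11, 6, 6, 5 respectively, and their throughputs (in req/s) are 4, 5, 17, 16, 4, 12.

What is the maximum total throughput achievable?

28

Take node-E and node-A: power draw 6 + 5 = 11 ≤ 15, throughput 16 + 12 = 28.
No other feasible combination does better.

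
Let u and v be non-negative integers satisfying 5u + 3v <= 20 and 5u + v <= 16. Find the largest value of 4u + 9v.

54

The continuous relaxation peaks at (0, 6.67) with value 60.00; rounding to a feasible lattice point costs some objective.
(u,v)=(0,6): 5·0+3·6=18≤20, 5·0+1·6=6≤16, objective 54.
(u,v)=(1,5): 5·1+3·5=20≤20, 5·1+1·5=10≤16, objective 49.
The best lattice point is (0,6), giving 54.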